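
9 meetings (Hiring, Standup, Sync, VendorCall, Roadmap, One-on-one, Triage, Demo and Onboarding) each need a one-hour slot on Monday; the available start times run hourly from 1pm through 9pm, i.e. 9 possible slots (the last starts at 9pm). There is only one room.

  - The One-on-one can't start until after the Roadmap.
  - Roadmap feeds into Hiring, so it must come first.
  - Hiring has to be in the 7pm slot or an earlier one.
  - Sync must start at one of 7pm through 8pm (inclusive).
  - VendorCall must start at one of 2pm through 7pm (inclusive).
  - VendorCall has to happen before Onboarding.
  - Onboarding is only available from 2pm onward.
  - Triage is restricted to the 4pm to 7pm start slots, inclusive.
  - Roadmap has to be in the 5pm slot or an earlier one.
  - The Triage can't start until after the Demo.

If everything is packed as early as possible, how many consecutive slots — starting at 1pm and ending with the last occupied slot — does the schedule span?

9

The precedence chain requires at least 2 distinct slots.
With at most 1 per slot and 9 meetings, at least 9 slots are needed.
Sync can't be placed before 7pm — that is slot 7 counting from 1pm — so the schedule must run through at least 7 slots.
9 works (last occupied slot: 9pm): for example Roadmap -> 1pm, Sync -> 7pm, Onboarding -> 6pm, One-on-one -> 8pm, Demo -> 3pm, Triage -> 4pm, VendorCall -> 2pm, Hiring -> 5pm, Standup -> 9pm.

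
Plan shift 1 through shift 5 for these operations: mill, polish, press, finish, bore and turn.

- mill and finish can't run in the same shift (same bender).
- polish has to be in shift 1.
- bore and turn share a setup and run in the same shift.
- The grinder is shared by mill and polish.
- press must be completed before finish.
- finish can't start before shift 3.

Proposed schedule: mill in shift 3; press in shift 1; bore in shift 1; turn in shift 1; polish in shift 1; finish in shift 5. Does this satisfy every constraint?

The grinder is shared by mill and polish — holds.
finish can't start before shift 3 — holds.
mill and finish can't run in the same shift (same bender) — holds.
bore and turn share a setup and run in the same shift — holds.
press must be completed before finish — holds.
polish has to be in shift 1 — holds.

Yes, all constraints hold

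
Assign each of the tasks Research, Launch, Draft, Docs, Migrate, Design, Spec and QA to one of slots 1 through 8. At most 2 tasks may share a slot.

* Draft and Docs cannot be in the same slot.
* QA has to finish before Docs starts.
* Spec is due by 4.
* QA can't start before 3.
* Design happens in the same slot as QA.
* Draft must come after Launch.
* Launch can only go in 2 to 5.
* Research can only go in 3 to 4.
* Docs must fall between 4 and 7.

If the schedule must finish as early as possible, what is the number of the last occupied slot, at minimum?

The precedence chain requires at least 2 distinct slots.
With at most 2 per slot and 8 tasks, at least 4 slots are needed.
Docs can't be placed before 4, so the schedule must run through at least slot 4.
Could 4 slots be enough, i.e. nothing placed later than 4? No: Launch's window within 4 slots is {2, 3, 4}; Docs's window within 4 slots is {4}; QA's window within 4 slots is {3, 4}; Draft must come after Launch (at 2 or later) → {3, 4}; QA must come before Docs (at 4 or earlier) → {3}; Design must be in the same slot as QA (in {3}) → {3}; Draft can't share with Docs (4) → {3}; that puts Draft, Design and QA all in 3 — more than 2 per slot.
So 4 slots is not enough.
5 works (last occupied slot: 5): for example Migrate=1; Spec=1; Design=3; Launch=2; Research=4; QA=3; Docs=4; Draft=5.

5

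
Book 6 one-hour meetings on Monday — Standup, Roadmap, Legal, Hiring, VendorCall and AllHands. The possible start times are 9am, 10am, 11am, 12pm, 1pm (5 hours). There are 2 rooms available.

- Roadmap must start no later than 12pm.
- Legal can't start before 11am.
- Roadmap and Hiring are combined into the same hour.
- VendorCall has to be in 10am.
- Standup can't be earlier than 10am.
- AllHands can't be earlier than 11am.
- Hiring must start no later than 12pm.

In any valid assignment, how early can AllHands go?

AllHands is available from 11am.
AllHands at 11am is achievable: Hiring -> 9am, AllHands -> 11am, Legal -> 11am, VendorCall -> 10am, Standup -> 10am, Roadmap -> 9am.

11am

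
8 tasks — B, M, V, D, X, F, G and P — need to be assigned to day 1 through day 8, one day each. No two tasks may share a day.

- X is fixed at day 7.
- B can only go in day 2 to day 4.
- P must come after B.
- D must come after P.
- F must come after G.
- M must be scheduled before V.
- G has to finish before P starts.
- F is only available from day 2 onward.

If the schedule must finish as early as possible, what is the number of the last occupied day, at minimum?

day 8

The precedence chain requires at least 3 distinct days.
With at most 1 per day and 8 tasks, at least 8 days are needed.
X can't be placed before day 7, so the schedule must run through at least day 7.
8 works (last occupied day: day 8): for example P in day 4, F in day 3, B in day 2, X in day 7, G in day 1, M in day 5, D in day 8, V in day 6.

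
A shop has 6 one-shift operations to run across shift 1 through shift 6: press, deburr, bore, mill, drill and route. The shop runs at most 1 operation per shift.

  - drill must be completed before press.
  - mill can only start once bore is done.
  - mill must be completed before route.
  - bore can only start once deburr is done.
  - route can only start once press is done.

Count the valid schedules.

Splitting on press: it can be shift 2 (1), shift 3 (2), shift 4 (3), shift 5 (4). Listing each branch's schedules as (deburr, bore, mill, drill, route) by shift number:
press=shift 2: (3,4,5,1,6) — 1.
press=shift 3: (1,4,5,2,6) (2,4,5,1,6) — 2.
press=shift 4: (1,2,5,3,6) (1,3,5,2,6) (2,3,5,1,6) — 3.
press=shift 5: (1,2,3,4,6) (1,2,4,3,6) (1,3,4,2,6) (2,3,4,1,6) — 4.
Summing: 1 + 2 + 3 + 4 = 10.

10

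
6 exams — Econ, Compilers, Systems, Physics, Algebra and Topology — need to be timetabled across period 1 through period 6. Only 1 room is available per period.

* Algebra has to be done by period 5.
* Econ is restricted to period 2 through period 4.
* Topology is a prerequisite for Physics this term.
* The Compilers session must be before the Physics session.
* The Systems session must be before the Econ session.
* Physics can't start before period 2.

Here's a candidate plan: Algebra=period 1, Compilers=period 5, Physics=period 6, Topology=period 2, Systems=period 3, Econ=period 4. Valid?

Valid

The Systems session must be before the Econ session — holds.
Econ is restricted to period 2 through period 4 — holds.
Algebra has to be done by period 5 — holds.
Topology is a prerequisite for Physics this term — holds.
The Compilers session must be before the Physics session — holds.
Only 1 room is available per period — holds.
Physics can't start before period 2 — holds.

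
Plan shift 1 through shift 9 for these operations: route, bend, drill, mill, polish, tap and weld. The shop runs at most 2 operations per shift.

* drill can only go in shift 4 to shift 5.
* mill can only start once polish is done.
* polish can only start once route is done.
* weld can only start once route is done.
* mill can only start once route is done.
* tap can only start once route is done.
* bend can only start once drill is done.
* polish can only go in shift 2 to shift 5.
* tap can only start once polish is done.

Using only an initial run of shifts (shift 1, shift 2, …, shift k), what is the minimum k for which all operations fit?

The precedence chain requires at least 3 distinct shifts.
With at most 2 per shift and 7 operations, at least 4 shifts are needed.
Propagating the time windows through the other constraints, bend can't land before shift 5, so the schedule must run through at least shift 5.
5 works (last occupied shift: shift 5): for example tap -> shift 3; drill -> shift 4; mill -> shift 3; weld -> shift 2; route -> shift 1; polish -> shift 2; bend -> shift 5.

5 shifts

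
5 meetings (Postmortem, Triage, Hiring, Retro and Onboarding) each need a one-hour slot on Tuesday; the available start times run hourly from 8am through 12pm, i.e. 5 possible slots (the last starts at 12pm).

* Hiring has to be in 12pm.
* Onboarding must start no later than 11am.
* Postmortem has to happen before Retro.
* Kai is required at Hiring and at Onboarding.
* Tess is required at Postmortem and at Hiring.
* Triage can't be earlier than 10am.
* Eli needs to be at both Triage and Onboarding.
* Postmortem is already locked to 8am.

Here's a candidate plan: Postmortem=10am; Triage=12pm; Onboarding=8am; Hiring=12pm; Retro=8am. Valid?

Tess is required at Postmortem and at Hiring — holds.
Kai is required at Hiring and at Onboarding — holds.
Eli needs to be at both Triage and Onboarding — holds.
Onboarding must start no later than 11am — holds.
Postmortem is already locked to 8am — violated.
Postmortem has to happen before Retro — violated.
Hiring has to be in 12pm — holds.
Triage can't be earlier than 10am — holds.

No — it violates: Postmortem has to happen before Retro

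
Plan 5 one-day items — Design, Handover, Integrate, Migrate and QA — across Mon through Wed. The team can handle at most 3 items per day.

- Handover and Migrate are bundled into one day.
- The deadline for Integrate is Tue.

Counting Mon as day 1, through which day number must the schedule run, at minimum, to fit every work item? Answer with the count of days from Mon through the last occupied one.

With at most 3 per day and 5 work items, at least 2 days are needed.
2 works (last occupied day: Tue): for example Handover=Mon, Migrate=Mon, Design=Mon, QA=Tue, Integrate=Tue.

2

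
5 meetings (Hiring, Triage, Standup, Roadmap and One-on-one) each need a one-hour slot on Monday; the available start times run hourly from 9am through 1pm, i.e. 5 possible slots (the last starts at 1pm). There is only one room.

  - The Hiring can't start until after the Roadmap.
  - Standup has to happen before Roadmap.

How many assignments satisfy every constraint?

20

Splitting on Hiring: it can be 11am (2), 12pm (6), 1pm (12). Listing each branch's schedules as (Triage, Standup, Roadmap, One-on-one):
Hiring=11am: (12pm,9am,10am,1pm) (1pm,9am,10am,12pm) — 2.
Hiring=12pm: (9am,10am,11am,1pm) (10am,9am,11am,1pm) (11am,9am,10am,1pm) (1pm,9am,10am,11am) (1pm,9am,11am,10am) (1pm,10am,11am,9am) — 6.
Hiring=1pm: (9am,10am,11am,12pm) (9am,10am,12pm,11am) (9am,11am,12pm,10am) (10am,9am,11am,12pm) (10am,9am,12pm,11am) (10am,11am,12pm,9am) (11am,9am,10am,12pm) (11am,9am,12pm,10am) (11am,10am,12pm,9am) (12pm,9am,10am,11am) (12pm,9am,11am,10am) (12pm,10am,11am,9am) — 12.
Summing: 2 + 6 + 12 = 20.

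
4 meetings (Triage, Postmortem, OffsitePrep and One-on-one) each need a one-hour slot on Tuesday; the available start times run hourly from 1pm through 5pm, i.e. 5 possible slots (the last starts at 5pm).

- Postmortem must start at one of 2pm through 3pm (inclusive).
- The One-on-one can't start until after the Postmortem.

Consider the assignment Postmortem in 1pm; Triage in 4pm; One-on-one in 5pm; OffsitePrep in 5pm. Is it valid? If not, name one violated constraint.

Postmortem must start at one of 2pm through 3pm (inclusive) — violated.
The One-on-one can't start until after the Postmortem — holds.

Invalid. Postmortem must start at one of 2pm through 3pm (inclusive).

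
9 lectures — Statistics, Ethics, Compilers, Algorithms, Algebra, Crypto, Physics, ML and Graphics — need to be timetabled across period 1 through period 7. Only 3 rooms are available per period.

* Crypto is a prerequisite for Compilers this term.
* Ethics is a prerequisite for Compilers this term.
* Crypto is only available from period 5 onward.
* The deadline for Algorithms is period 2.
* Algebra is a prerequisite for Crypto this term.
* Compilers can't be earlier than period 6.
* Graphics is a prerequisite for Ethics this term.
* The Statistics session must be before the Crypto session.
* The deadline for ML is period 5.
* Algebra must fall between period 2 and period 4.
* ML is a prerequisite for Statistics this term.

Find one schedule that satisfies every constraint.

ML -> period 1, Crypto -> period 5, Compilers -> period 6, Statistics -> period 2, Physics -> period 3, Algebra -> period 2, Ethics -> period 2, Graphics -> period 1, Algorithms -> period 1

Checking: Ethics(period 2) before Compilers(period 6); Graphics(period 1) before Ethics(period 2); Statistics(period 2) before Crypto(period 5); Algebra(period 2) before Crypto(period 5); ML(period 1) before Statistics(period 2); Crypto(period 5) before Compilers(period 6); Algorithms=period 1 in [period 1,period 2]; Crypto=period 5 in [period 5,period 7]; Algebra=period 2 in [period 2,period 4]; ML=period 1 in [period 1,period 5]; Compilers=period 6 in [period 6,period 7]; max 3 per period (cap 3).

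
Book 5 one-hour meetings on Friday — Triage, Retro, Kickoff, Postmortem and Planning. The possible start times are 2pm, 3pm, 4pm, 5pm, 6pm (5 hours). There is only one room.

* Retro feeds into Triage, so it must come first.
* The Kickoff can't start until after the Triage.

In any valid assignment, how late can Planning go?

6pm

Planning at 6pm is achievable: Kickoff in 4pm, Planning in 6pm, Retro in 2pm, Postmortem in 5pm, Triage in 3pm.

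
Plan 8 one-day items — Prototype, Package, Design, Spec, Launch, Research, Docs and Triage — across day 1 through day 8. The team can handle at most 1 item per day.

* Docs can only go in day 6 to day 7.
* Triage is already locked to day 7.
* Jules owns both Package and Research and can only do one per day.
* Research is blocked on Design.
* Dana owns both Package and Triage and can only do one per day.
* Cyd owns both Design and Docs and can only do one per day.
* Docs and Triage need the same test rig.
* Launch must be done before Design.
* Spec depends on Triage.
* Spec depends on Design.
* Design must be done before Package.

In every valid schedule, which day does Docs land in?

day 6

Docs's window is day 6–day 7.
Triage is fixed at day 7, and Docs can't share a day with Triage.
So Docs must be day 6.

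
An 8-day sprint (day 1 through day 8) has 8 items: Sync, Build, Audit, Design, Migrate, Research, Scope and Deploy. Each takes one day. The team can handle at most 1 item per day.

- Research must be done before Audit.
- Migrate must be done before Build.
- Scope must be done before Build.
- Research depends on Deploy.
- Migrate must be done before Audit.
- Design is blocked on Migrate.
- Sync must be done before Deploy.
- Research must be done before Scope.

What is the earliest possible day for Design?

day 2

Precedence pushes Design to at least day 2.
Design at day 2 is achievable: Build in day 7; Audit in day 8; Design in day 2; Scope in day 6; Migrate in day 1; Research in day 5; Sync in day 3; Deploy in day 4.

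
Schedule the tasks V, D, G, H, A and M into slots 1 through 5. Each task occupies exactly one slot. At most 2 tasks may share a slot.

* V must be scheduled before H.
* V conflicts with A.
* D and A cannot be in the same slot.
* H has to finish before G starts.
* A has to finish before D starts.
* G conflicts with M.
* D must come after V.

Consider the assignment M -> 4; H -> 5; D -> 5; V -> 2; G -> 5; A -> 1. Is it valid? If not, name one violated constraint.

D and A cannot be in the same slot — holds.
At most 2 tasks may share a slot — violated.
D must come after V — holds.
V must be scheduled before H — holds.
A has to finish before D starts — holds.
V conflicts with A — holds.
H has to finish before G starts — violated.
G conflicts with M — holds.

No. At most 2 tasks may share a slot is not satisfied.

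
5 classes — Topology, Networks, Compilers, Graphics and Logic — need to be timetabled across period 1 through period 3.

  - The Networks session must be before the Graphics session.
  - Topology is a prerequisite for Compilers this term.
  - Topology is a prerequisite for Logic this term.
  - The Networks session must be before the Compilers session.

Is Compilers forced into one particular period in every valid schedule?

No

Compilers can be period 2 (e.g. Compilers=period 2, Networks=period 1, Logic=period 2, Topology=period 1, Graphics=period 2) or period 3 (e.g. Graphics -> period 2, Networks -> period 1, Logic -> period 2, Topology -> period 1, Compilers -> period 3).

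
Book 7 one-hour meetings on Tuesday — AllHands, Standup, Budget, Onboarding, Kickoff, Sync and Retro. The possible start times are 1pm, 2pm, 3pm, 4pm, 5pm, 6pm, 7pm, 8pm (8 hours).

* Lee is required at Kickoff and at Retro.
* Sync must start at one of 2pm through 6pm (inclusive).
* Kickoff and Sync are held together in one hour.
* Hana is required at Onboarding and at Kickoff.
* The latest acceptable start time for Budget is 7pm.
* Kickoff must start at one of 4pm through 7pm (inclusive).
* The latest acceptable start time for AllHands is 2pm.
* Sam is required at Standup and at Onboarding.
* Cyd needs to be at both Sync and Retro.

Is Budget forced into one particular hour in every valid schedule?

No

Budget can be 1pm (e.g. Onboarding in 2pm, Standup in 1pm, Retro in 1pm, Sync in 4pm, Kickoff in 4pm, Budget in 1pm, AllHands in 1pm) or 2pm (e.g. Standup in 1pm, Onboarding in 2pm, Sync in 4pm, AllHands in 1pm, Kickoff in 4pm, Budget in 2pm, Retro in 1pm).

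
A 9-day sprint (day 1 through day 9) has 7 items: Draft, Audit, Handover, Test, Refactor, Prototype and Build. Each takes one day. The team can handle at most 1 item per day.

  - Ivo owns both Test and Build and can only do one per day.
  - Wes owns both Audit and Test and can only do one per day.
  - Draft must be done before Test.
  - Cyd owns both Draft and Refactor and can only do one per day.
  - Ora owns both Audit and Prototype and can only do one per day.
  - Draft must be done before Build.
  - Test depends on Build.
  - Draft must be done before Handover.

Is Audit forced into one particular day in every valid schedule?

No

Audit can be day 1 (e.g. Draft in day 2, Prototype in day 7, Build in day 3, Test in day 4, Refactor in day 6, Handover in day 5, Audit in day 1) or day 2 (e.g. Handover -> day 5; Prototype -> day 7; Draft -> day 1; Build -> day 3; Test -> day 4; Refactor -> day 6; Audit -> day 2).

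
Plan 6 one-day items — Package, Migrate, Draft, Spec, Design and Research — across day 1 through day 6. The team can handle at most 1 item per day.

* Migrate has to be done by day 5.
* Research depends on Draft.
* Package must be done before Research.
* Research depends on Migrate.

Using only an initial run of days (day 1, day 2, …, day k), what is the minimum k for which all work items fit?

6

The precedence chain requires at least 2 distinct days.
With at most 1 per day and 6 work items, at least 6 days are needed.
6 works (last occupied day: day 6): for example Spec in day 5, Design in day 6, Migrate in day 1, Draft in day 3, Research in day 4, Package in day 2.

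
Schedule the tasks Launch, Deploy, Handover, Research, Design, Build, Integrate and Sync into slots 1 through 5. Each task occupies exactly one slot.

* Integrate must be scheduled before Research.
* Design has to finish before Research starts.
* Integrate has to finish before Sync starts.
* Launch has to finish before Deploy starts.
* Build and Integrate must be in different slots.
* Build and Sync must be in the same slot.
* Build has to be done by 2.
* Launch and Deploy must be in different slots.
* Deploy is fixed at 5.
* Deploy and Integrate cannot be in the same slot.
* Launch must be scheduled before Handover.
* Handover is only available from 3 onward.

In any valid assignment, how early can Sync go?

2

Precedence pushes Sync to at least 2; Sync must be in the same slot as Build, which can't be after 2, so Sync is at most 2.
Sync at 2 is achievable: Deploy in 5; Handover in 3; Build in 2; Sync in 2; Launch in 1; Research in 2; Integrate in 1; Design in 1.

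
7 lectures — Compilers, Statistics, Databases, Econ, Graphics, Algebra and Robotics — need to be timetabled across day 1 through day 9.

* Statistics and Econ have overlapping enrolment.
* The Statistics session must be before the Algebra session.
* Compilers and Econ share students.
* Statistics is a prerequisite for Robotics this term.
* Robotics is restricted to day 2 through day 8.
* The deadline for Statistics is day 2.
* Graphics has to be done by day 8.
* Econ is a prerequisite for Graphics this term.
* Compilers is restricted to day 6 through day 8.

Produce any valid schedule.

Graphics in day 3; Databases in day 1; Compilers in day 6; Robotics in day 2; Econ in day 2; Algebra in day 2; Statistics in day 1

Checking: Statistics(day 1) before Robotics(day 2); Statistics(day 1) before Algebra(day 2); Econ(day 2) before Graphics(day 3); Statistics(day 1) != Econ(day 2); Compilers(day 6) != Econ(day 2); Statistics=day 1 in [day 1,day 2]; Compilers=day 6 in [day 6,day 8]; Robotics=day 2 in [day 2,day 8]; Graphics=day 3 in [day 1,day 8].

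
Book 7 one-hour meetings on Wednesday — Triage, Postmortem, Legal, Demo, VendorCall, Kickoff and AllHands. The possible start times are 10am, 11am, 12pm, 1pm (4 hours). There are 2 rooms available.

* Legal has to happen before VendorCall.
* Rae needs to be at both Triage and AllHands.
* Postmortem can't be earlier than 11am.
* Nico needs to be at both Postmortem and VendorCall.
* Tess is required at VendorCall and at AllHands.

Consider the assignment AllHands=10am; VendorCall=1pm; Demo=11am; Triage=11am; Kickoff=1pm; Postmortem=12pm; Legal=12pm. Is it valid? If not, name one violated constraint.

Valid

Tess is required at VendorCall and at AllHands — holds.
There are 2 rooms available — holds.
Nico needs to be at both Postmortem and VendorCall — holds.
Rae needs to be at both Triage and AllHands — holds.
Postmortem can't be earlier than 11am — holds.
Legal has to happen before VendorCall — holds.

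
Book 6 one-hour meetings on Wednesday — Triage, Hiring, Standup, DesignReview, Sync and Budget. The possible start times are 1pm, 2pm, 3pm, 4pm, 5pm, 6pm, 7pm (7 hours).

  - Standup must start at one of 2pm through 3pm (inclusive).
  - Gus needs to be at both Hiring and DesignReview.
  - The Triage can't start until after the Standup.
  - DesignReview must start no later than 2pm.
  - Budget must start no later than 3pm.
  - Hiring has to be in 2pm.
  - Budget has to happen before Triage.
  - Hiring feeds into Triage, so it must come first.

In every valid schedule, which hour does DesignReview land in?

DesignReview's window is 1pm–2pm.
Hiring is fixed at 2pm, and DesignReview can't share a hour with Hiring.
So DesignReview must be 1pm.

1pm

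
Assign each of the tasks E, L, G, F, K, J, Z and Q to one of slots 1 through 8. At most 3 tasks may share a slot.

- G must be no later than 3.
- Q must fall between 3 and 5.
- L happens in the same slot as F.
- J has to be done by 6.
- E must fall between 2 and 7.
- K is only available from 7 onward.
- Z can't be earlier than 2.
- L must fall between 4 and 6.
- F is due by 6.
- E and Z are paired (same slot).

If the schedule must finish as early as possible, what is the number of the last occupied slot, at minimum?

With at most 3 per slot and 8 tasks, at least 3 slots are needed.
K can't be placed before 7, so the schedule must run through at least slot 7.
7 works (last occupied slot: 7): for example Q=3; E=2; G=1; J=1; K=7; L=4; Z=2; F=4.

7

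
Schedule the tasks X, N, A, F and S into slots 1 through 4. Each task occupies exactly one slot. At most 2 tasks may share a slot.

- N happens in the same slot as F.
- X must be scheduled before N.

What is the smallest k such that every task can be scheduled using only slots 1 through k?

The precedence chain requires at least 2 distinct slots.
With at most 2 per slot and 5 tasks, at least 3 slots are needed.
3 works (last occupied slot: 3): for example N in 2, X in 1, A in 1, F in 2, S in 3.

3 slots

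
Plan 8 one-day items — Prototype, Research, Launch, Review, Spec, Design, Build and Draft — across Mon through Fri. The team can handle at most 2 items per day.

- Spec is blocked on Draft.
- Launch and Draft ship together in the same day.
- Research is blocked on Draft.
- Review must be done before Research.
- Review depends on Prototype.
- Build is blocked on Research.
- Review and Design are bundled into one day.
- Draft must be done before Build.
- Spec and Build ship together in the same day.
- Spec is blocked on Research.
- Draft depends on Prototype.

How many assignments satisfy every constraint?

Enumerating: Prototype=Mon; Review=Wed; Research=Thu; Design=Wed; Draft=Tue; Spec=Fri; Launch=Tue; Build=Fri | Research=Thu, Build=Fri, Prototype=Mon, Spec=Fri, Review=Tue, Launch=Wed, Draft=Wed, Design=Tue.

2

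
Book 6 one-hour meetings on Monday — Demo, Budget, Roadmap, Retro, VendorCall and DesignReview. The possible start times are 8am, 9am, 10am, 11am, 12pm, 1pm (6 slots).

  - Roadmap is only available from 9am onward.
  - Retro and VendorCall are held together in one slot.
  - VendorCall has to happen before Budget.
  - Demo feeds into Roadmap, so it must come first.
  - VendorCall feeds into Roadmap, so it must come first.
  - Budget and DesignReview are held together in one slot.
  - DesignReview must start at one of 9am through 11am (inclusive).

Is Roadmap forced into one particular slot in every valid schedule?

Roadmap can be 9am (e.g. DesignReview in 9am, Demo in 8am, Roadmap in 9am, VendorCall in 8am, Budget in 9am, Retro in 8am) or 10am (e.g. Roadmap -> 10am, Retro -> 8am, Budget -> 9am, DesignReview -> 9am, Demo -> 8am, VendorCall -> 8am).

No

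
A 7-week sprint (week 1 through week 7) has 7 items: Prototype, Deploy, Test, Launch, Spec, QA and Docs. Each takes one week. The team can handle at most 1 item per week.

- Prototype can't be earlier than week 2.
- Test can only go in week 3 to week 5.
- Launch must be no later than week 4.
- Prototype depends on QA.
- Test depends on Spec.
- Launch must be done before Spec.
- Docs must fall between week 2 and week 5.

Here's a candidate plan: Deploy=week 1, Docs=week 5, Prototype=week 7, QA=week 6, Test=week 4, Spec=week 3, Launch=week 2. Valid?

Valid

Prototype can't be earlier than week 2 — holds.
Prototype depends on QA — holds.
Launch must be no later than week 4 — holds.
Launch must be done before Spec — holds.
Test depends on Spec — holds.
Docs must fall between week 2 and week 5 — holds.
The team can handle at most 1 item per week — holds.
Test can only go in week 3 to week 5 — holds.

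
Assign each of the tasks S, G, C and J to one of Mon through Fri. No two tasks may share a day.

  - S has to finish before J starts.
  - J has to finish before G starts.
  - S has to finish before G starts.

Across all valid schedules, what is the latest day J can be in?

Precedence pushes J to at least Tue; downstream work caps J at Thu.
J at Thu is achievable: S in Mon; C in Tue; J in Thu; G in Fri.

Thu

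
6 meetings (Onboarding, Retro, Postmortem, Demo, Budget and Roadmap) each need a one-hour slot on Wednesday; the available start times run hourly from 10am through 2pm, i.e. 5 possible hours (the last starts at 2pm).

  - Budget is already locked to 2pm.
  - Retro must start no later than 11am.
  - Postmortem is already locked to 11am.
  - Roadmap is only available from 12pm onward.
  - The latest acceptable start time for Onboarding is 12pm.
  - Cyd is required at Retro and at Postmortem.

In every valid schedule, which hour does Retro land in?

10am

Retro's window is 10am–11am.
Postmortem is fixed at 11am, and Retro can't share a hour with Postmortem.
So Retro must be 10am.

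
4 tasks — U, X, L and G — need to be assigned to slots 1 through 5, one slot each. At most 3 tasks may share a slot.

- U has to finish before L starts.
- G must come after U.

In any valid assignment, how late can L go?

Precedence pushes L to at least 2.
L at 5 is achievable: X in 1; G in 2; U in 1; L in 5.

5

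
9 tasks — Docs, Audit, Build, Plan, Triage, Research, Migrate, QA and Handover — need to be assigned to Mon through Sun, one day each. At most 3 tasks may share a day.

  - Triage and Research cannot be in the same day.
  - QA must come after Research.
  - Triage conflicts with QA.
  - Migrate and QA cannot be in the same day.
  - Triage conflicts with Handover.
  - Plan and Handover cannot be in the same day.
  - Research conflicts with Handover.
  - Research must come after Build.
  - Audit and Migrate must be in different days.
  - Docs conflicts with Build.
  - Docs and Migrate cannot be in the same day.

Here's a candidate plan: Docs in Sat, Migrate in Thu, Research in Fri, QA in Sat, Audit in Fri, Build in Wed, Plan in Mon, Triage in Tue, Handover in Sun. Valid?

Yes

Migrate and QA cannot be in the same day — holds.
At most 3 tasks may share a day — holds.
Audit and Migrate must be in different days — holds.
Plan and Handover cannot be in the same day — holds.
Triage conflicts with QA — holds.
Docs conflicts with Build — holds.
Docs and Migrate cannot be in the same day — holds.
Triage and Research cannot be in the same day — holds.
Research conflicts with Handover — holds.
QA must come after Research — holds.
Research must come after Build — holds.
Triage conflicts with Handover — holds.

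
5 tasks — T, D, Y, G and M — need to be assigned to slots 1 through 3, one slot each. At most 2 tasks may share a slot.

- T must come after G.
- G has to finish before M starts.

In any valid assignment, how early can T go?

2

Precedence pushes T to at least 2.
T at 2 is achievable: D=1; Y=3; M=2; T=2; G=1.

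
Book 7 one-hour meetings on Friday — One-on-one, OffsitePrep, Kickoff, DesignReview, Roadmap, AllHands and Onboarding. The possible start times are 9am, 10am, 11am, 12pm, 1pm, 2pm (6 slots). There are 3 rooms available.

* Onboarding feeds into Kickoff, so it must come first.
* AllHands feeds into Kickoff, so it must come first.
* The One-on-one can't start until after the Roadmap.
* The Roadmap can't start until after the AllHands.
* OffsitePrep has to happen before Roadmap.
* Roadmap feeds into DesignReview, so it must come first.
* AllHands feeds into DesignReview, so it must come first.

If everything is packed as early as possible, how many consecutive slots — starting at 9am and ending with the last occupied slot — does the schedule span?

3 slots

The precedence chain requires at least 3 distinct slots.
With at most 3 per slot and 7 meetings, at least 3 slots are needed.
3 works (last occupied slot: 11am): for example Onboarding -> 9am, DesignReview -> 11am, AllHands -> 9am, Roadmap -> 10am, Kickoff -> 10am, OffsitePrep -> 9am, One-on-one -> 11am.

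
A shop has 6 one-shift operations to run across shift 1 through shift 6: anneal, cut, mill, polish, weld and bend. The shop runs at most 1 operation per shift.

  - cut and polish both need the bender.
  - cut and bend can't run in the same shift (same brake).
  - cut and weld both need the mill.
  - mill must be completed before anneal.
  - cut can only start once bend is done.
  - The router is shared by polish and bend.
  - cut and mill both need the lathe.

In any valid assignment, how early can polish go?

shift 1

polish at shift 1 is achievable: bend in shift 4, polish in shift 1, anneal in shift 3, cut in shift 5, weld in shift 6, mill in shift 2.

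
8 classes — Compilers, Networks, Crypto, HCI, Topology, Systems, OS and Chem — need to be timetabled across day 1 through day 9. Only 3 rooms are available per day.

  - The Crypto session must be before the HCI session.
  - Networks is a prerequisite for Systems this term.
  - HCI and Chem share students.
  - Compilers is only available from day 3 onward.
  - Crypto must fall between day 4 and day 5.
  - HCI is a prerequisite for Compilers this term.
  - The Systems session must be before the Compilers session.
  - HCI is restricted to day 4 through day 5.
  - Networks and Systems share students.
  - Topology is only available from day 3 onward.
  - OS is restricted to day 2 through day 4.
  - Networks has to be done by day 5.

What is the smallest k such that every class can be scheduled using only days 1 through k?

The precedence chain requires at least 3 distinct days.
With at most 3 per day and 8 classes, at least 3 days are needed.
Propagating the time windows through the other constraints, Compilers can't land before day 6, so the schedule must run through at least day 6.
6 works (last occupied day: day 6): for example Chem in day 1, OS in day 2, Networks in day 1, Systems in day 2, Topology in day 3, HCI in day 5, Compilers in day 6, Crypto in day 4.

6 days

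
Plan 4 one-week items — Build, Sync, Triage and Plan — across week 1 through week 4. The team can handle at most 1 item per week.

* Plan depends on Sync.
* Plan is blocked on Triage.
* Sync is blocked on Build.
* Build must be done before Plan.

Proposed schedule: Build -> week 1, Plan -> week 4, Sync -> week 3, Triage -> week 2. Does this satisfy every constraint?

Build must be done before Plan — holds.
Plan is blocked on Triage — holds.
The team can handle at most 1 item per week — holds.
Sync is blocked on Build — holds.
Plan depends on Sync — holds.

Valid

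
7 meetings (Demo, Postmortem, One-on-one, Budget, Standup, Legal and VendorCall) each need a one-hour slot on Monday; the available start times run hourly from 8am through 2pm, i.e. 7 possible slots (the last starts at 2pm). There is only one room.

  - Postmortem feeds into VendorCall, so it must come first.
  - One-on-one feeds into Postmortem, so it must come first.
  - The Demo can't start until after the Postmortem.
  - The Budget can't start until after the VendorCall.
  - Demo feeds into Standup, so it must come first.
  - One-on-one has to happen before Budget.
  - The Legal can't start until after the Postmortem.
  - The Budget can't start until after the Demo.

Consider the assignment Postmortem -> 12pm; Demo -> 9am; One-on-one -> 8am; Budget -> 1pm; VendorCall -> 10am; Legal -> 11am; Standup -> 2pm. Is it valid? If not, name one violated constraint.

Demo feeds into Standup, so it must come first — holds.
There is only one room — holds.
The Legal can't start until after the Postmortem — violated.
The Demo can't start until after the Postmortem — violated.
One-on-one has to happen before Budget — holds.
Postmortem feeds into VendorCall, so it must come first — violated.
The Budget can't start until after the Demo — holds.
One-on-one feeds into Postmortem, so it must come first — holds.
The Budget can't start until after the VendorCall — holds.

No — it violates: The Demo can't start until after the Postmortem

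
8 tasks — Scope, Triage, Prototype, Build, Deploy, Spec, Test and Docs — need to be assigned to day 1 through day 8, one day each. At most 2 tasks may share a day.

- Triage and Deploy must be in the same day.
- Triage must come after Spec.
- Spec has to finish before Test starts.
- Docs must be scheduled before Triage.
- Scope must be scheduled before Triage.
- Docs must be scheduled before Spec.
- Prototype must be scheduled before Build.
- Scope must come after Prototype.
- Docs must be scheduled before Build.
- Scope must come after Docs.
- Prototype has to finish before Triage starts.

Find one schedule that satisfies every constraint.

Build=day 4, Spec=day 2, Triage=day 3, Test=day 4, Scope=day 2, Deploy=day 3, Docs=day 1, Prototype=day 1

Checking: Prototype(day 1) before Scope(day 2); Spec(day 2) before Test(day 4); Docs(day 1) before Scope(day 2); Docs(day 1) before Spec(day 2); Scope(day 2) before Triage(day 3); Prototype(day 1) before Build(day 4); Docs(day 1) before Build(day 4); Docs(day 1) before Triage(day 3); Spec(day 2) before Triage(day 3); Prototype(day 1) before Triage(day 3); Triage = Deploy = day 3; max 2 per day (cap 2).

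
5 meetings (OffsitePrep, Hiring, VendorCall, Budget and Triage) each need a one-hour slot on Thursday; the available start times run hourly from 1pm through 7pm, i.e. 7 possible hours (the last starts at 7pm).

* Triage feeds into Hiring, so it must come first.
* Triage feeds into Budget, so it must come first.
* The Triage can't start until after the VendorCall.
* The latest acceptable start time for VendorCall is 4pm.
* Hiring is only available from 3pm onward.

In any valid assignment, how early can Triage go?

Precedence pushes Triage to at least 2pm; downstream work caps Triage at 6pm.
Triage at 2pm is achievable: Hiring in 3pm, Triage in 2pm, VendorCall in 1pm, Budget in 3pm, OffsitePrep in 1pm.

2pm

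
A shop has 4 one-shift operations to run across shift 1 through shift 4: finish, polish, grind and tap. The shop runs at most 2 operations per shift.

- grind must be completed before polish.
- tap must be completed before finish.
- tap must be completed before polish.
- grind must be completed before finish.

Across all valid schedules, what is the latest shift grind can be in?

shift 3

Downstream work caps grind at shift 3.
grind at shift 3 is achievable: grind=shift 3, finish=shift 4, tap=shift 1, polish=shift 4.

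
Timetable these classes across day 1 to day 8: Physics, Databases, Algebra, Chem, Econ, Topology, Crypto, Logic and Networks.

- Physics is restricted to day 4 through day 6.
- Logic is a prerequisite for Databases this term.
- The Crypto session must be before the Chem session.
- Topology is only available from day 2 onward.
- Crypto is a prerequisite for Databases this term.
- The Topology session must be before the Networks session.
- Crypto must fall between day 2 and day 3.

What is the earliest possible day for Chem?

day 3

Precedence pushes Chem to at least day 3.
Chem at day 3 is achievable: Algebra -> day 1, Networks -> day 3, Logic -> day 1, Chem -> day 3, Topology -> day 2, Econ -> day 1, Physics -> day 4, Databases -> day 3, Crypto -> day 2.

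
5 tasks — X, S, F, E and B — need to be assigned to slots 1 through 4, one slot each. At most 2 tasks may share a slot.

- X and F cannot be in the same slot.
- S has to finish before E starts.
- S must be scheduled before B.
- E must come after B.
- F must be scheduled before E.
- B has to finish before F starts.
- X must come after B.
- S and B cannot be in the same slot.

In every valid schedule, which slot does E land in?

4

Precedence pushes E to at least 4.
So E is pinned to 4.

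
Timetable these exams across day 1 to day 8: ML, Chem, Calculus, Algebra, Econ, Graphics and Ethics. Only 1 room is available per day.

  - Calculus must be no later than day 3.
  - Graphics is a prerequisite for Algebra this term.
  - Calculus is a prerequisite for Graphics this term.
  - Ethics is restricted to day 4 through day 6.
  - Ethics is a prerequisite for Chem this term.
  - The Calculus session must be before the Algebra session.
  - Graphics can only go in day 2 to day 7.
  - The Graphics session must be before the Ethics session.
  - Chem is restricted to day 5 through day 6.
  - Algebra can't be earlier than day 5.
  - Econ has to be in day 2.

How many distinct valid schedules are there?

Splitting on Chem: it can be day 5 (6), day 6 (18). Listing each branch's schedules as (ML, Calculus, Algebra, Econ, Graphics, Ethics) by day number:
Chem=day 5: (6,1,7,2,3,4) (6,1,8,2,3,4) (7,1,6,2,3,4) (7,1,8,2,3,4) (8,1,6,2,3,4) (8,1,7,2,3,4) — 6.
Chem=day 6: (1,3,7,2,4,5) (1,3,8,2,4,5) (3,1,7,2,4,5) (3,1,8,2,4,5) (4,1,7,2,3,5) (4,1,8,2,3,5) (5,1,7,2,3,4) (5,1,8,2,3,4) (7,1,5,2,3,4) (7,1,8,2,3,4) (7,1,8,2,3,5) (7,1,8,2,4,5) (7,3,8,2,4,5) (8,1,5,2,3,4) (8,1,7,2,3,4) (8,1,7,2,3,5) (8,1,7,2,4,5) (8,3,7,2,4,5) — 18.
Summing: 6 + 18 = 24.

24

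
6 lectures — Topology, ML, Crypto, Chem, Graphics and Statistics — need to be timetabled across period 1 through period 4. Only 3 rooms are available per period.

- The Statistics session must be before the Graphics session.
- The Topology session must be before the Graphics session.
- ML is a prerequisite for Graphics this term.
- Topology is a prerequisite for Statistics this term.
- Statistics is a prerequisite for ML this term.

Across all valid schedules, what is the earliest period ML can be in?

period 3

Precedence pushes ML to at least period 3; downstream work caps ML at period 3.
ML at period 3 is achievable: Graphics=period 4; Crypto=period 1; Topology=period 1; ML=period 3; Chem=period 1; Statistics=period 2.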